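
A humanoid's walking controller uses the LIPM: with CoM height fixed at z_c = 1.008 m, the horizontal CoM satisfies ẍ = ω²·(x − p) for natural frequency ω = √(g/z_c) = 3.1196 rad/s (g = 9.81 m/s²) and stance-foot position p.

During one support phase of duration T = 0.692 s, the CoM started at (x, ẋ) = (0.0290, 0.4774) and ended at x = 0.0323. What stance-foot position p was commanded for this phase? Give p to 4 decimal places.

p = 0.2210

ωT = 3.1196·0.692 = 2.158763; cosh(ωT) = 4.387944, sinh(ωT) = 4.272476
x(T) = p + (x₀−p)·cosh(ωT) + (ẋ₀/ω)·sinh(ωT) ⇒ p·(1 − cosh) = x(T) − x₀·cosh − (ẋ₀/ω)·sinh
numerator   = 0.0323 − (0.0290)·4.387944 − (0.4774/3.1196)·4.272476 = -0.748778
denominator = 1 − 4.387944 = -3.387944
p = -0.748778 / -3.387944 = 0.2210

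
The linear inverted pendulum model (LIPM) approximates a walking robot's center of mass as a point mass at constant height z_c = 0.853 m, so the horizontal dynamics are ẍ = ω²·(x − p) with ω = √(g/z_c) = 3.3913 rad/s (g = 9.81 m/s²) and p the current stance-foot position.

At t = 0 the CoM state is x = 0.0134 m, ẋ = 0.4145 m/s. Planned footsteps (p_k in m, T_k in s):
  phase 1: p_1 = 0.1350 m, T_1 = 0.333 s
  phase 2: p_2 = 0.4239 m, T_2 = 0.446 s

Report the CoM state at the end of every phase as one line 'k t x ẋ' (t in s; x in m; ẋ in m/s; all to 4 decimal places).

phase 1: p=0.1350, T=0.333, ωT=1.129303, cosh=1.708379, sinh=1.385120; start (x,ẋ)=(0.013400, 0.414500) → end (x,ẋ)=(0.096557, 0.136924)
phase 2: p=0.4239, T=0.446, ωT=1.512520, cosh=2.379253, sinh=2.158899; start (x,ẋ)=(0.096557, 0.136924) → end (x,ẋ)=(-0.267766, -2.070857)

1 0.3330 0.0966 0.1369
2 0.7790 -0.2678 -2.0709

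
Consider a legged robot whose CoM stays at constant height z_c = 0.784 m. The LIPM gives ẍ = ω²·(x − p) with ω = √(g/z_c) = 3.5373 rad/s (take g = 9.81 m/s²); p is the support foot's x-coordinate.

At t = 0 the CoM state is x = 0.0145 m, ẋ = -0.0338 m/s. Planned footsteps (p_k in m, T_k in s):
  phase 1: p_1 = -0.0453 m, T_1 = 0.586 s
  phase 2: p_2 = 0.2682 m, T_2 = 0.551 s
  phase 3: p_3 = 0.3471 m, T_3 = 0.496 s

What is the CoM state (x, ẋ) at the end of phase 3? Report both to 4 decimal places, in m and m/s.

phase 1: p=-0.0453, T=0.586, ωT=2.072858, cosh=4.036664, sinh=3.910839; start (x,ẋ)=(0.014500, -0.033800) → end (x,ẋ)=(0.158723, 0.690823)
phase 2: p=0.2682, T=0.551, ωT=1.949052, cosh=3.582219, sinh=3.439810; start (x,ẋ)=(0.158723, 0.690823) → end (x,ẋ)=(0.547813, 1.142604)
phase 3: p=0.3471, T=0.496, ωT=1.754501, cosh=2.976777, sinh=2.803784; start (x,ẋ)=(0.547813, 1.142604) → end (x,ẋ)=(1.850246, 5.391919)

x = 1.8502, ẋ = 5.3919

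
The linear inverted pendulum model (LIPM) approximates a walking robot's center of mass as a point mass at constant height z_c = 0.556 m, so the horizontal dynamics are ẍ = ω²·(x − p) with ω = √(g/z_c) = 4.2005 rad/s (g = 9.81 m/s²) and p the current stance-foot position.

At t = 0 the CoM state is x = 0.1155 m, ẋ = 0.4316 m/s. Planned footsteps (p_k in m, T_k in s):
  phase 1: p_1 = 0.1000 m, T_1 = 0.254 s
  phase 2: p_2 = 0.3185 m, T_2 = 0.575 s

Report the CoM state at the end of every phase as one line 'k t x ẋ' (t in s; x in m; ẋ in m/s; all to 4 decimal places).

phase 1: p=0.1000, T=0.254, ωT=1.066927, cosh=1.625249, sinh=1.281185; start (x,ẋ)=(0.115500, 0.431600) → end (x,ẋ)=(0.256833, 0.784873)
phase 2: p=0.3185, T=0.575, ωT=2.415287, cosh=5.641165, sinh=5.551823; start (x,ẋ)=(0.256833, 0.784873) → end (x,ẋ)=(1.007995, 2.989488)

1 0.2540 0.2568 0.7849
2 0.8290 1.0080 2.9895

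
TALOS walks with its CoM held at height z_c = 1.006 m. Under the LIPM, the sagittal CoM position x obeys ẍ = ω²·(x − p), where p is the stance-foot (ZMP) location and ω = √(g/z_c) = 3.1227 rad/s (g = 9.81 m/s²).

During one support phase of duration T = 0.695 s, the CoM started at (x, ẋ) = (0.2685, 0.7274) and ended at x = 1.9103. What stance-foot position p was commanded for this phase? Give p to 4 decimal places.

ωT = 3.1227·0.695 = 2.170276; cosh(ωT) = 4.437426, sinh(ωT) = 4.323280
x(T) = p + (x₀−p)·cosh(ωT) + (ẋ₀/ω)·sinh(ωT) ⇒ p·(1 − cosh) = x(T) − x₀·cosh − (ẋ₀/ω)·sinh
numerator   = 1.9103 − (0.2685)·4.437426 − (0.7274/3.1227)·4.323280 = -0.288211
denominator = 1 − 4.437426 = -3.437426
p = -0.288211 / -3.437426 = 0.0838

p = 0.0838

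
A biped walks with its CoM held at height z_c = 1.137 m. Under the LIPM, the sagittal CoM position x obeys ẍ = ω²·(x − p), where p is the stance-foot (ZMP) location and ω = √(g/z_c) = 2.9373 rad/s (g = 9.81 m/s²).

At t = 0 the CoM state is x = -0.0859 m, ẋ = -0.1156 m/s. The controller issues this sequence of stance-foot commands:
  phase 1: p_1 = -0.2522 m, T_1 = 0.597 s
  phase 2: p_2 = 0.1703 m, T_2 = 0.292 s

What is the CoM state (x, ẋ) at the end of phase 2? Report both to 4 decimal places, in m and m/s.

x = 0.4544, ẋ = 1.3166

phase 1: p=-0.2522, T=0.597, ωT=1.753568, cosh=2.974164, sinh=2.801009; start (x,ẋ)=(-0.085900, -0.115600) → end (x,ẋ)=(0.132167, 1.024404)
phase 2: p=0.1703, T=0.292, ωT=0.857692, cosh=1.390926, sinh=0.966786; start (x,ẋ)=(0.132167, 1.024404) → end (x,ẋ)=(0.454434, 1.316583)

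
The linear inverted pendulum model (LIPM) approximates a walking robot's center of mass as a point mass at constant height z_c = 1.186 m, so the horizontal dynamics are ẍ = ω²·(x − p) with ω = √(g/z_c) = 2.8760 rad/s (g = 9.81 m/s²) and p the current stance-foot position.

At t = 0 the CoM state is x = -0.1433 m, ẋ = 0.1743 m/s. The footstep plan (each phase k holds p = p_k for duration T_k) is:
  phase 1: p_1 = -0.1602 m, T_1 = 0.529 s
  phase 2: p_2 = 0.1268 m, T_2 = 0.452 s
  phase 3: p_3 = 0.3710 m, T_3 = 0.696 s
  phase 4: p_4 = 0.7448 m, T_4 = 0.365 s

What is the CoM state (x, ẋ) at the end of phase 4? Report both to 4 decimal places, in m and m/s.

x = 0.1887, ẋ = -1.1789

phase 1: p=-0.1602, T=0.529, ωT=1.521404, cosh=2.398527, sinh=2.180122; start (x,ẋ)=(-0.143300, 0.174300) → end (x,ẋ)=(0.012461, 0.524027)
phase 2: p=0.1268, T=0.452, ωT=1.299952, cosh=1.970833, sinh=1.698288; start (x,ẋ)=(0.012461, 0.524027) → end (x,ẋ)=(0.210897, 0.474308)
phase 3: p=0.3710, T=0.696, ωT=2.001696, cosh=3.768352, sinh=3.633246; start (x,ẋ)=(0.210897, 0.474308) → end (x,ẋ)=(0.366870, 0.114413)
phase 4: p=0.7448, T=0.365, ωT=1.049740, cosh=1.603468, sinh=1.253440; start (x,ẋ)=(0.366870, 0.114413) → end (x,ẋ)=(0.188665, -1.178942)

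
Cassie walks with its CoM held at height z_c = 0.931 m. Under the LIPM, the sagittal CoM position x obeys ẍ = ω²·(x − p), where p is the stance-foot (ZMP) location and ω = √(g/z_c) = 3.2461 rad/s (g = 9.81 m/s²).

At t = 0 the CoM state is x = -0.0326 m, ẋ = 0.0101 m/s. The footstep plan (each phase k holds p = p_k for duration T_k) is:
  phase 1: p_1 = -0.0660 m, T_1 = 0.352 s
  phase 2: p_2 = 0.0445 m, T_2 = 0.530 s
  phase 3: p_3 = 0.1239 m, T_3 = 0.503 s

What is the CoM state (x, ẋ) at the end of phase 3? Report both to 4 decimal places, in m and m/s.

phase 1: p=-0.0660, T=0.352, ωT=1.142627, cosh=1.726987, sinh=1.408007; start (x,ẋ)=(-0.032600, 0.010100) → end (x,ẋ)=(-0.003938, 0.170098)
phase 2: p=0.0445, T=0.530, ωT=1.720433, cosh=2.882968, sinh=2.703979; start (x,ẋ)=(-0.003938, 0.170098) → end (x,ẋ)=(0.046546, 0.065231)
phase 3: p=0.1239, T=0.503, ωT=1.632788, cosh=2.656755, sinh=2.461371; start (x,ẋ)=(0.046546, 0.065231) → end (x,ẋ)=(-0.032148, -0.444741)

x = -0.0321, ẋ = -0.4447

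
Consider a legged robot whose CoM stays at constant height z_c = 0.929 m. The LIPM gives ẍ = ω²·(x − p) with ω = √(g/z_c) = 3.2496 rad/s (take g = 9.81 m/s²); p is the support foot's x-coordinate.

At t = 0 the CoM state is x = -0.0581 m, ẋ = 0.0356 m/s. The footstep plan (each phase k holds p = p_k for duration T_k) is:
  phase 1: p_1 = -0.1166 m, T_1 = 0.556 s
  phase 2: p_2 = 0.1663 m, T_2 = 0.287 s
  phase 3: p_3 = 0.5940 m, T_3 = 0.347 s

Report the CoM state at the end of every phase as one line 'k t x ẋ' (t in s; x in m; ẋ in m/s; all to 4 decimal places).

phase 1: p=-0.1166, T=0.556, ωT=1.806778, cosh=3.127486, sinh=2.963303; start (x,ẋ)=(-0.058100, 0.035600) → end (x,ẋ)=(0.098821, 0.674667)
phase 2: p=0.1663, T=0.287, ωT=0.932635, cosh=1.467356, sinh=1.073841; start (x,ẋ)=(0.098821, 0.674667) → end (x,ẋ)=(0.290231, 0.754507)
phase 3: p=0.5940, T=0.347, ωT=1.127611, cosh=1.706038, sinh=1.382232; start (x,ẋ)=(0.290231, 0.754507) → end (x,ẋ)=(0.396691, -0.077222)

1 0.5560 0.0988 0.6747
2 0.8430 0.2902 0.7545
3 1.1900 0.3967 -0.0772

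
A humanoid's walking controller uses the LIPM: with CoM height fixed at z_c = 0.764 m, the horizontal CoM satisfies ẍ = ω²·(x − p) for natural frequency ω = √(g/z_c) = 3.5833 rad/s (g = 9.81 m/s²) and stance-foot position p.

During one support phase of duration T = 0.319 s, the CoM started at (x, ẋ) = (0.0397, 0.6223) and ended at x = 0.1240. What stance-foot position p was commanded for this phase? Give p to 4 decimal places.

p = 0.2601

ωT = 3.5833·0.319 = 1.143073; cosh(ωT) = 1.727614, sinh(ωT) = 1.408776
x(T) = p + (x₀−p)·cosh(ωT) + (ẋ₀/ω)·sinh(ωT) ⇒ p·(1 − cosh) = x(T) − x₀·cosh − (ẋ₀/ω)·sinh
numerator   = 0.1240 − (0.0397)·1.727614 − (0.6223/3.5833)·1.408776 = -0.189244
denominator = 1 − 1.727614 = -0.727614
p = -0.189244 / -0.727614 = 0.2601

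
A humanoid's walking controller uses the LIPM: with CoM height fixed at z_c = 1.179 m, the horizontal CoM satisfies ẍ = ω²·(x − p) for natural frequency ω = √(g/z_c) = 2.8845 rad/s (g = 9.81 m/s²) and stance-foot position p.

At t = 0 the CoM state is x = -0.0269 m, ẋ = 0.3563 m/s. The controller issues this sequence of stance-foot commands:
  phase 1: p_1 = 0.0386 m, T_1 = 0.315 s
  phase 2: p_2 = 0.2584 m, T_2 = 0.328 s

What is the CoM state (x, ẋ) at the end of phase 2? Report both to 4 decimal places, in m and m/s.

phase 1: p=0.0386, T=0.315, ωT=0.908618, cosh=1.441986, sinh=1.038905; start (x,ẋ)=(-0.026900, 0.356300) → end (x,ẋ)=(0.072478, 0.317494)
phase 2: p=0.2584, T=0.328, ωT=0.946116, cosh=1.481966, sinh=1.093720; start (x,ẋ)=(0.072478, 0.317494) → end (x,ẋ)=(0.103254, -0.116038)

x = 0.1033, ẋ = -0.1160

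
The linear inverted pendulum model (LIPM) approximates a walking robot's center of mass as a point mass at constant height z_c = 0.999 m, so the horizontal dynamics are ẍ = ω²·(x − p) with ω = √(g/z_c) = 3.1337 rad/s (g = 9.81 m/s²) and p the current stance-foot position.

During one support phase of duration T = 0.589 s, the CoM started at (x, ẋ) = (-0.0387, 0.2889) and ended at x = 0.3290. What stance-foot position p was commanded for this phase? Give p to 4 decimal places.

ωT = 3.1337·0.589 = 1.845749; cosh(ωT) = 3.245375, sinh(ωT) = 3.087468
x(T) = p + (x₀−p)·cosh(ωT) + (ẋ₀/ω)·sinh(ωT) ⇒ p·(1 − cosh) = x(T) − x₀·cosh − (ẋ₀/ω)·sinh
numerator   = 0.3290 − (-0.0387)·3.245375 − (0.2889/3.1337)·3.087468 = 0.169958
denominator = 1 − 3.245375 = -2.245375
p = 0.169958 / -2.245375 = -0.0757

p = -0.0757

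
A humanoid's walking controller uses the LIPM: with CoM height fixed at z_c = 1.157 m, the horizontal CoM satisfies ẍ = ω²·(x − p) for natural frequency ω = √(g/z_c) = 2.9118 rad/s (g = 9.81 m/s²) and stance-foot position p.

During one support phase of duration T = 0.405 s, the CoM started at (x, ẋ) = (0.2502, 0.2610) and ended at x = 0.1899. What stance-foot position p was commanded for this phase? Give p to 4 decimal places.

p = 0.4968

ωT = 2.9118·0.405 = 1.179279; cosh(ωT) = 1.779765, sinh(ωT) = 1.472264
x(T) = p + (x₀−p)·cosh(ωT) + (ẋ₀/ω)·sinh(ωT) ⇒ p·(1 − cosh) = x(T) − x₀·cosh − (ẋ₀/ω)·sinh
numerator   = 0.1899 − (0.2502)·1.779765 − (0.2610/2.9118)·1.472264 = -0.387364
denominator = 1 − 1.779765 = -0.779765
p = -0.387364 / -0.779765 = 0.4968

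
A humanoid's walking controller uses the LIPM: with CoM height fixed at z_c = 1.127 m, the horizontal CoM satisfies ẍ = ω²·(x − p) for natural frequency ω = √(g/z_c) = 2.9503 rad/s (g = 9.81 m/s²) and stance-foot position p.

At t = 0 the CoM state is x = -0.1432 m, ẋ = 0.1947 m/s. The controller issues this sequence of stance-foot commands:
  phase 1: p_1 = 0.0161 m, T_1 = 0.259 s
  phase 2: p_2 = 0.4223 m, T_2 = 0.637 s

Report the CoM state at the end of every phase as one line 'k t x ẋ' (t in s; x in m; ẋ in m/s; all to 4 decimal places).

phase 1: p=0.0161, T=0.259, ωT=0.764128, cosh=1.306430, sinh=0.840690; start (x,ẋ)=(-0.143200, 0.194700) → end (x,ẋ)=(-0.136534, -0.140748)
phase 2: p=0.4223, T=0.637, ωT=1.879341, cosh=3.350939, sinh=3.198249; start (x,ẋ)=(-0.136534, -0.140748) → end (x,ẋ)=(-1.602897, -5.744684)

1 0.2590 -0.1365 -0.1407
2 0.8960 -1.6029 -5.7447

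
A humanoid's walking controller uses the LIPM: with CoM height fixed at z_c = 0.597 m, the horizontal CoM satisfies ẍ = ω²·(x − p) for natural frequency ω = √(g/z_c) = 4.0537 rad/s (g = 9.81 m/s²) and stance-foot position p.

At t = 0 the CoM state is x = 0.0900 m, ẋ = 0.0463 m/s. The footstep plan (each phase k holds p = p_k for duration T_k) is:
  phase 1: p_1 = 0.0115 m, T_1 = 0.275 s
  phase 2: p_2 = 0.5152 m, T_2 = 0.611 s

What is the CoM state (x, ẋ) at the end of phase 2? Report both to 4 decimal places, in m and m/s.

phase 1: p=0.0115, T=0.275, ωT=1.114768, cosh=1.688425, sinh=1.360434; start (x,ẋ)=(0.090000, 0.046300) → end (x,ẋ)=(0.159580, 0.511085)
phase 2: p=0.5152, T=0.611, ωT=2.476811, cosh=5.993626, sinh=5.909615; start (x,ẋ)=(0.159580, 0.511085) → end (x,ẋ)=(-0.871178, -5.455915)

x = -0.8712, ẋ = -5.4559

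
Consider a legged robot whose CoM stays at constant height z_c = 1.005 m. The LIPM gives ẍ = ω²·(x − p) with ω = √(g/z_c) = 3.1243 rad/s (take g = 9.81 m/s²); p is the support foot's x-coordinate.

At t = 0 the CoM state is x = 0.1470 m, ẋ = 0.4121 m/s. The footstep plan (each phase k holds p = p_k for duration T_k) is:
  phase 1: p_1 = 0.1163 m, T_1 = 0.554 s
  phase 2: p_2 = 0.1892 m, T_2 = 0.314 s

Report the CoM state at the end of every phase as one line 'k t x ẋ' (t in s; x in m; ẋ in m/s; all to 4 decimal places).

phase 1: p=0.1163, T=0.554, ωT=1.730862, cosh=2.911325, sinh=2.734194; start (x,ẋ)=(0.147000, 0.412100) → end (x,ẋ)=(0.566322, 1.462010)
phase 2: p=0.1892, T=0.314, ωT=0.981030, cosh=1.521064, sinh=1.146139; start (x,ẋ)=(0.566322, 1.462010) → end (x,ẋ)=(1.299160, 3.574240)

1 0.5540 0.5663 1.4620
2 0.8680 1.2992 3.5742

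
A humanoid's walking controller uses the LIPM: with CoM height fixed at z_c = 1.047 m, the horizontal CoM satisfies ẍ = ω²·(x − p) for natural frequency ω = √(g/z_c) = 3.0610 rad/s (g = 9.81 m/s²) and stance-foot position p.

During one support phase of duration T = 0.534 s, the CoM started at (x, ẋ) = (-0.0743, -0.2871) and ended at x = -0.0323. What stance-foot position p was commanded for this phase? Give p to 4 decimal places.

ωT = 3.0610·0.534 = 1.634574; cosh(ωT) = 2.661154, sinh(ωT) = 2.466119
x(T) = p + (x₀−p)·cosh(ωT) + (ẋ₀/ω)·sinh(ωT) ⇒ p·(1 − cosh) = x(T) − x₀·cosh − (ẋ₀/ω)·sinh
numerator   = -0.0323 − (-0.0743)·2.661154 − (-0.2871/3.0610)·2.466119 = 0.396728
denominator = 1 − 2.661154 = -1.661154
p = 0.396728 / -1.661154 = -0.2388

p = -0.2388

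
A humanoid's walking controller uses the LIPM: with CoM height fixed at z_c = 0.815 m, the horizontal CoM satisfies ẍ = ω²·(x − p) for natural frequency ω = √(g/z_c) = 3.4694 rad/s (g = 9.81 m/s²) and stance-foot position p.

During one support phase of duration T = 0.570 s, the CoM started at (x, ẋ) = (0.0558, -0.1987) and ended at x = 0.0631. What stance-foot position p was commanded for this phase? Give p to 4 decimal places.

ωT = 3.4694·0.570 = 1.977558; cosh(ωT) = 3.681742, sinh(ωT) = 3.543335
x(T) = p + (x₀−p)·cosh(ωT) + (ẋ₀/ω)·sinh(ωT) ⇒ p·(1 − cosh) = x(T) − x₀·cosh − (ẋ₀/ω)·sinh
numerator   = 0.0631 − (0.0558)·3.681742 − (-0.1987/3.4694)·3.543335 = 0.060593
denominator = 1 − 3.681742 = -2.681742
p = 0.060593 / -2.681742 = -0.0226

p = -0.0226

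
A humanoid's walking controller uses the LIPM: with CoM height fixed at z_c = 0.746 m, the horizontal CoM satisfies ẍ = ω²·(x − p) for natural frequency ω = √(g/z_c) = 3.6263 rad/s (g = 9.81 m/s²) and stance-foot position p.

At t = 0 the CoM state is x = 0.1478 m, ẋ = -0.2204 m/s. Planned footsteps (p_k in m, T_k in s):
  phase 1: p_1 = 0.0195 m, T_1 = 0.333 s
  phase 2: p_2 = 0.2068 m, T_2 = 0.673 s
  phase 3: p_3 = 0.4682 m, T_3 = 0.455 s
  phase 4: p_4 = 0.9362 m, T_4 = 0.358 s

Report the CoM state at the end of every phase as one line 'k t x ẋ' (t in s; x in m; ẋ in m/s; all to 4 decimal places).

1 0.3330 0.1607 0.3071
2 1.0060 0.4225 0.8236
3 1.4610 0.9144 1.8081
4 1.8190 1.7384 3.4244

phase 1: p=0.0195, T=0.333, ωT=1.207558, cosh=1.822116, sinh=1.523189; start (x,ẋ)=(0.147800, -0.220400) → end (x,ẋ)=(0.160701, 0.307076)
phase 2: p=0.2068, T=0.673, ωT=2.440500, cosh=5.782947, sinh=5.695830; start (x,ẋ)=(0.160701, 0.307076) → end (x,ẋ)=(0.422535, 0.823634)
phase 3: p=0.4682, T=0.455, ωT=1.649967, cosh=2.699431, sinh=2.507375; start (x,ẋ)=(0.422535, 0.823634) → end (x,ẋ)=(0.914425, 1.808134)
phase 4: p=0.9362, T=0.358, ωT=1.298215, cosh=1.967886, sinh=1.694868; start (x,ẋ)=(0.914425, 1.808134) → end (x,ẋ)=(1.738439, 3.424370)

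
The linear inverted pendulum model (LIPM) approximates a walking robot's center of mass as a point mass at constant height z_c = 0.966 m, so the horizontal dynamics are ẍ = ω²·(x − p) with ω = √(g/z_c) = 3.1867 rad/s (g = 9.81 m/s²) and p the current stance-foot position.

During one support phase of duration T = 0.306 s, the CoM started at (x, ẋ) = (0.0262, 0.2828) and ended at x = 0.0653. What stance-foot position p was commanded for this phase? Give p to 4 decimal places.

p = 0.1464

ωT = 3.1867·0.306 = 0.975130; cosh(ωT) = 1.514328, sinh(ωT) = 1.137185
x(T) = p + (x₀−p)·cosh(ωT) + (ẋ₀/ω)·sinh(ωT) ⇒ p·(1 − cosh) = x(T) − x₀·cosh − (ẋ₀/ω)·sinh
numerator   = 0.0653 − (0.0262)·1.514328 − (0.2828/3.1867)·1.137185 = -0.075294
denominator = 1 − 1.514328 = -0.514328
p = -0.075294 / -0.514328 = 0.1464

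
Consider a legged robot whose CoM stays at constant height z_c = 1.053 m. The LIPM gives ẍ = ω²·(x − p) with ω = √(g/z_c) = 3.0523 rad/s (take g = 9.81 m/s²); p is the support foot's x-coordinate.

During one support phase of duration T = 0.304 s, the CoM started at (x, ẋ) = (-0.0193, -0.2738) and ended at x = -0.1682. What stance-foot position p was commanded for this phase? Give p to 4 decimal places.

ωT = 3.0523·0.304 = 0.927899; cosh(ωT) = 1.462287, sinh(ωT) = 1.066903
x(T) = p + (x₀−p)·cosh(ωT) + (ẋ₀/ω)·sinh(ωT) ⇒ p·(1 − cosh) = x(T) − x₀·cosh − (ẋ₀/ω)·sinh
numerator   = -0.1682 − (-0.0193)·1.462287 − (-0.2738/3.0523)·1.066903 = -0.044274
denominator = 1 − 1.462287 = -0.462287
p = -0.044274 / -0.462287 = 0.0958

p = 0.0958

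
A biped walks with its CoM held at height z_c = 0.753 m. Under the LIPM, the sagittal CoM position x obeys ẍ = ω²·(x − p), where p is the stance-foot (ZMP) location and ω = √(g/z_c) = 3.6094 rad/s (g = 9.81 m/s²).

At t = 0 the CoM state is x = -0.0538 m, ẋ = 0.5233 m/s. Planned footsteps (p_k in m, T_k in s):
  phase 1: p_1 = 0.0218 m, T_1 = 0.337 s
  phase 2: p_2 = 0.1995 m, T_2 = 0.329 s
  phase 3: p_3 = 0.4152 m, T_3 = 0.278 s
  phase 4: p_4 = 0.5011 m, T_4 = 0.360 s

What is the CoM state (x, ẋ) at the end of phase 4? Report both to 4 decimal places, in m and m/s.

x = 0.1645, ẋ = -1.0259

phase 1: p=0.0218, T=0.337, ωT=1.216368, cosh=1.835606, sinh=1.539301; start (x,ẋ)=(-0.053800, 0.523300) → end (x,ẋ)=(0.106200, 0.540542)
phase 2: p=0.1995, T=0.329, ωT=1.187493, cosh=1.791917, sinh=1.486932; start (x,ẋ)=(0.106200, 0.540542) → end (x,ẋ)=(0.254997, 0.467872)
phase 3: p=0.4152, T=0.278, ωT=1.003413, cosh=1.547101, sinh=1.180475; start (x,ẋ)=(0.254997, 0.467872) → end (x,ẋ)=(0.320370, 0.041250)
phase 4: p=0.5011, T=0.360, ωT=1.299384, cosh=1.969868, sinh=1.697169; start (x,ẋ)=(0.320370, 0.041250) → end (x,ẋ)=(0.164481, -1.025854)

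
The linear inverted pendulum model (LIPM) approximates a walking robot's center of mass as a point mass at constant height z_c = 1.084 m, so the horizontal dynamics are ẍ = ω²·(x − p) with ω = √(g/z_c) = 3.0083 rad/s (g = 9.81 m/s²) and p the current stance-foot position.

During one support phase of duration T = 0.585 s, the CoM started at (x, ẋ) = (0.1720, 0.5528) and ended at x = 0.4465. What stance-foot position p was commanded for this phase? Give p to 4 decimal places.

ωT = 3.0083·0.585 = 1.759856; cosh(ωT) = 2.991834, sinh(ωT) = 2.819764
x(T) = p + (x₀−p)·cosh(ωT) + (ẋ₀/ω)·sinh(ωT) ⇒ p·(1 − cosh) = x(T) − x₀·cosh − (ẋ₀/ω)·sinh
numerator   = 0.4465 − (0.1720)·2.991834 − (0.5528/3.0083)·2.819764 = -0.586250
denominator = 1 − 2.991834 = -1.991834
p = -0.586250 / -1.991834 = 0.2943

p = 0.2943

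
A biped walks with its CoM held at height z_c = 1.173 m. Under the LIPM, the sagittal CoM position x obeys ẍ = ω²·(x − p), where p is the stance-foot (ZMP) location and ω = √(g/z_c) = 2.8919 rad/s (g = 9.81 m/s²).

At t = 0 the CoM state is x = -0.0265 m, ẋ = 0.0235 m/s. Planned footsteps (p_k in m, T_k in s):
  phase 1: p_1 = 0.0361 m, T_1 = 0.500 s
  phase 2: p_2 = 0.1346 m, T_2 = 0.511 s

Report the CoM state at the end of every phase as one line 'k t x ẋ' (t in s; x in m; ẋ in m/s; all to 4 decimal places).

phase 1: p=0.0361, T=0.500, ωT=1.445950, cosh=2.240703, sinh=2.005181; start (x,ẋ)=(-0.026500, 0.023500) → end (x,ẋ)=(-0.087874, -0.310347)
phase 2: p=0.1346, T=0.511, ωT=1.477761, cosh=2.305634, sinh=2.077486; start (x,ẋ)=(-0.087874, -0.310347) → end (x,ẋ)=(-0.601290, -2.052143)

1 0.5000 -0.0879 -0.3103
2 1.0110 -0.6013 -2.0521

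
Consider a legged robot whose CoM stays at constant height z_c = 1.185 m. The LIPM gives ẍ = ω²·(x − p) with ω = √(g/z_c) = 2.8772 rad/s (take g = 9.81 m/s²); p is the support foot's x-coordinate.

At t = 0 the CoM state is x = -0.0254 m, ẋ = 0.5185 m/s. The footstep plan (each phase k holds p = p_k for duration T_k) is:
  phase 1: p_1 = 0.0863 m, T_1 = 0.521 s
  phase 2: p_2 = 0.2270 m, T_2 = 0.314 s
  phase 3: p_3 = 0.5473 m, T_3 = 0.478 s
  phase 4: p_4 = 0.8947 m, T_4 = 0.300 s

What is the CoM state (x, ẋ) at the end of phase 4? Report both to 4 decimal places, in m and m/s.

x = 0.8078, ẋ = 0.2955

phase 1: p=0.0863, T=0.521, ωT=1.499021, cosh=2.350327, sinh=2.126978; start (x,ẋ)=(-0.025400, 0.518500) → end (x,ẋ)=(0.207071, 0.535069)
phase 2: p=0.2270, T=0.314, ωT=0.903441, cosh=1.436627, sinh=1.031454; start (x,ẋ)=(0.207071, 0.535069) → end (x,ẋ)=(0.390188, 0.709552)
phase 3: p=0.5473, T=0.478, ωT=1.375302, cosh=2.104517, sinh=1.851753; start (x,ẋ)=(0.390188, 0.709552) → end (x,ẋ)=(0.673319, 0.656191)
phase 4: p=0.8947, T=0.300, ωT=0.863160, cosh=1.396234, sinh=0.974407; start (x,ẋ)=(0.673319, 0.656191) → end (x,ẋ)=(0.807829, 0.295540)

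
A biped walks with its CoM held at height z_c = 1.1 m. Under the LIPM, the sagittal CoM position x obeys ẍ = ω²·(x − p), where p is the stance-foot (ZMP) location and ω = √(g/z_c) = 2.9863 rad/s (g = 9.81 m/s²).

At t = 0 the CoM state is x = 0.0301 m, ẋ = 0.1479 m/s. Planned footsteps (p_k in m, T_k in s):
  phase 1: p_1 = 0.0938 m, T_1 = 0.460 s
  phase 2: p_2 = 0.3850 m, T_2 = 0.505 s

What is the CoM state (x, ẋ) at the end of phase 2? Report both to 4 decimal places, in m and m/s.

phase 1: p=0.0938, T=0.460, ωT=1.373698, cosh=2.101550, sinh=1.848381; start (x,ẋ)=(0.030100, 0.147900) → end (x,ẋ)=(0.051474, -0.040793)
phase 2: p=0.3850, T=0.505, ωT=1.508082, cosh=2.369694, sinh=2.148360; start (x,ẋ)=(0.051474, -0.040793) → end (x,ẋ)=(-0.434700, -2.236450)

x = -0.4347, ẋ = -2.2364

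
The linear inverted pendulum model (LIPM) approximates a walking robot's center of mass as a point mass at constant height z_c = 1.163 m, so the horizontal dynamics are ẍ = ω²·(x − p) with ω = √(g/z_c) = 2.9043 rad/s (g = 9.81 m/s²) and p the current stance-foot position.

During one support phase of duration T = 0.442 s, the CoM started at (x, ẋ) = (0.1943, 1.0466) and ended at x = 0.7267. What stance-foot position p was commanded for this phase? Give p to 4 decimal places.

p = 0.2665

ωT = 2.9043·0.442 = 1.283701; cosh(ωT) = 1.943492, sinh(ωT) = 1.666482
x(T) = p + (x₀−p)·cosh(ωT) + (ẋ₀/ω)·sinh(ωT) ⇒ p·(1 − cosh) = x(T) − x₀·cosh − (ẋ₀/ω)·sinh
numerator   = 0.7267 − (0.1943)·1.943492 − (1.0466/2.9043)·1.666482 = -0.251458
denominator = 1 − 1.943492 = -0.943492
p = -0.251458 / -0.943492 = 0.2665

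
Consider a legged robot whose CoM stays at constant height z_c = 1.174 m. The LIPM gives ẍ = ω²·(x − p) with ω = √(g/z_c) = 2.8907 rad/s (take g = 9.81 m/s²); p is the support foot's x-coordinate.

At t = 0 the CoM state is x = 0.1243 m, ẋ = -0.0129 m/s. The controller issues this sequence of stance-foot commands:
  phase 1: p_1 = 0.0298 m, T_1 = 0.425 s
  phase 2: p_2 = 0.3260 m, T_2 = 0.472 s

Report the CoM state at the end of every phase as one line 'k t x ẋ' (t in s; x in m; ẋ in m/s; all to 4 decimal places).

1 0.4250 0.1981 0.4027
2 0.8970 0.3141 0.1631

phase 1: p=0.0298, T=0.425, ωT=1.228547, cosh=1.854491, sinh=1.561773; start (x,ẋ)=(0.124300, -0.012900) → end (x,ẋ)=(0.198080, 0.402708)
phase 2: p=0.3260, T=0.472, ωT=1.364410, cosh=2.084473, sinh=1.828942; start (x,ẋ)=(0.198080, 0.402708) → end (x,ẋ)=(0.314147, 0.163131)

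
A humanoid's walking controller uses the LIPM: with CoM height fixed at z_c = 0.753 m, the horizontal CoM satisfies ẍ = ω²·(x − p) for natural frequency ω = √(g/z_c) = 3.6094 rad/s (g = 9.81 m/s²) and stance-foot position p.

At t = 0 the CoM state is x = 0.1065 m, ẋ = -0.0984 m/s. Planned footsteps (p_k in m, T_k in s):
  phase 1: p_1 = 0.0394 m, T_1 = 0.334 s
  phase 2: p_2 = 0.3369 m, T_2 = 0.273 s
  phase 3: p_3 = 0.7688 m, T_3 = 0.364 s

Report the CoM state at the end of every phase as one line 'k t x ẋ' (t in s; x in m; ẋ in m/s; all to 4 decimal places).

phase 1: p=0.0394, T=0.334, ωT=1.205540, cosh=1.819045, sinh=1.519515; start (x,ẋ)=(0.106500, -0.098400) → end (x,ẋ)=(0.120033, 0.189018)
phase 2: p=0.3369, T=0.273, ωT=0.985366, cosh=1.526048, sinh=1.152745; start (x,ẋ)=(0.120033, 0.189018) → end (x,ẋ)=(0.066318, -0.613873)
phase 3: p=0.7688, T=0.364, ωT=1.313822, cosh=1.994578, sinh=1.725787; start (x,ẋ)=(0.066318, -0.613873) → end (x,ẋ)=(-0.925871, -5.600218)

1 0.3340 0.1200 0.1890
2 0.6070 0.0663 -0.6139
3 0.9710 -0.9259 -5.6002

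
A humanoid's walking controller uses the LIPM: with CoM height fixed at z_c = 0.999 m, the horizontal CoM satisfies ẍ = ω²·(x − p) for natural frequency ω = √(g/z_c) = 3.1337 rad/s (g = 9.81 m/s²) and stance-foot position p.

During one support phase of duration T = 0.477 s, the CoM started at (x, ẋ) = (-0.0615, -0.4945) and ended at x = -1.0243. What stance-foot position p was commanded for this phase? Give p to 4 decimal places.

p = 0.4072

ωT = 3.1337·0.477 = 1.494775; cosh(ωT) = 2.341316, sinh(ωT) = 2.117017
x(T) = p + (x₀−p)·cosh(ωT) + (ẋ₀/ω)·sinh(ωT) ⇒ p·(1 − cosh) = x(T) − x₀·cosh − (ẋ₀/ω)·sinh
numerator   = -1.0243 − (-0.0615)·2.341316 − (-0.4945/3.1337)·2.117017 = -0.546242
denominator = 1 − 2.341316 = -1.341316
p = -0.546242 / -1.341316 = 0.4072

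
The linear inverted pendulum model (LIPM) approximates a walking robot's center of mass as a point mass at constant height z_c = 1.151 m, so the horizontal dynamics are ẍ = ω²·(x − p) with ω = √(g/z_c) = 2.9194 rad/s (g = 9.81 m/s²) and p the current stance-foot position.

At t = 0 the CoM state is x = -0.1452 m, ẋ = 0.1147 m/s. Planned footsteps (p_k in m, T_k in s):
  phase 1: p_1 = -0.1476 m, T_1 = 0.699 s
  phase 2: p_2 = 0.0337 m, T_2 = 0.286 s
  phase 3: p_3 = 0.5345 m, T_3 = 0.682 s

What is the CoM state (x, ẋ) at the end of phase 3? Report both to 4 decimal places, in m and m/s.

phase 1: p=-0.1476, T=0.699, ωT=2.040661, cosh=3.912817, sinh=3.782874; start (x,ẋ)=(-0.145200, 0.114700) → end (x,ẋ)=(0.010416, 0.475305)
phase 2: p=0.0337, T=0.286, ωT=0.834948, cosh=1.369296, sinh=0.935399; start (x,ẋ)=(0.010416, 0.475305) → end (x,ẋ)=(0.154108, 0.587248)
phase 3: p=0.5345, T=0.682, ωT=1.991031, cosh=3.729817, sinh=3.593262; start (x,ẋ)=(0.154108, 0.587248) → end (x,ẋ)=(-0.161492, -1.800043)

x = -0.1615, ẋ = -1.8000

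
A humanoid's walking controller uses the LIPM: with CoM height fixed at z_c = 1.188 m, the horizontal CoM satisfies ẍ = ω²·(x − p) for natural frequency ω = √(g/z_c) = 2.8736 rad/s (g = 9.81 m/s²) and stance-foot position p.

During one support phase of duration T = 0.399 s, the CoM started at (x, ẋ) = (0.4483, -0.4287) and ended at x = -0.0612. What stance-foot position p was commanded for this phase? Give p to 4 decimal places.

p = 0.8557

ωT = 2.8736·0.399 = 1.146566; cosh(ωT) = 1.732547, sinh(ωT) = 1.414821
x(T) = p + (x₀−p)·cosh(ωT) + (ẋ₀/ω)·sinh(ωT) ⇒ p·(1 − cosh) = x(T) − x₀·cosh − (ẋ₀/ω)·sinh
numerator   = -0.0612 − (0.4483)·1.732547 − (-0.4287/2.8736)·1.414821 = -0.626830
denominator = 1 − 1.732547 = -0.732547
p = -0.626830 / -0.732547 = 0.8557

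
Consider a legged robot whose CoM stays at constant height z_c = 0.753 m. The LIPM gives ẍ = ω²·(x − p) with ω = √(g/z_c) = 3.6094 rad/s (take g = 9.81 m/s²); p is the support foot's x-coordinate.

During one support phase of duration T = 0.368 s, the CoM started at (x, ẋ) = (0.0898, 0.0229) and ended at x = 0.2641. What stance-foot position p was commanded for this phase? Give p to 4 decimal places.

ωT = 3.6094·0.368 = 1.328259; cosh(ωT) = 2.019703, sinh(ωT) = 1.754765
x(T) = p + (x₀−p)·cosh(ωT) + (ẋ₀/ω)·sinh(ωT) ⇒ p·(1 − cosh) = x(T) − x₀·cosh − (ẋ₀/ω)·sinh
numerator   = 0.2641 − (0.0898)·2.019703 − (0.0229/3.6094)·1.754765 = 0.071598
denominator = 1 − 2.019703 = -1.019703
p = 0.071598 / -1.019703 = -0.0702

p = -0.0702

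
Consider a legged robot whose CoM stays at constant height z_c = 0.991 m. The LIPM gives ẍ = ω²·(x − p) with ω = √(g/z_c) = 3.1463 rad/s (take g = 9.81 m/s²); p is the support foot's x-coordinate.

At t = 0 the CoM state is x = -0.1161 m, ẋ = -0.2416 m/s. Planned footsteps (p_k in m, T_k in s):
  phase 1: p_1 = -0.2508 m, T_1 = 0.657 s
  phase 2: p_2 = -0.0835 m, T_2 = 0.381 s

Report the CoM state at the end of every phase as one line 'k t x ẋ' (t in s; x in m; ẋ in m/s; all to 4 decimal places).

phase 1: p=-0.2508, T=0.657, ωT=2.067119, cosh=4.014288, sinh=3.887738; start (x,ẋ)=(-0.116100, -0.241600) → end (x,ẋ)=(-0.008609, 0.677797)
phase 2: p=-0.0835, T=0.381, ωT=1.198740, cosh=1.808756, sinh=1.507182; start (x,ẋ)=(-0.008609, 0.677797) → end (x,ẋ)=(0.376646, 1.581104)

1 0.6570 -0.0086 0.6778
2 1.0380 0.3766 1.5811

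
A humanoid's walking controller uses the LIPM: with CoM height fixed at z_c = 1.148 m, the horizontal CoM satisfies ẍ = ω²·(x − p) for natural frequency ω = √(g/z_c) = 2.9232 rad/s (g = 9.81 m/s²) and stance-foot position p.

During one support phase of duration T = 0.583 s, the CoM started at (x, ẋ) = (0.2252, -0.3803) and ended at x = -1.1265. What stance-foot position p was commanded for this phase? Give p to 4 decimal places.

p = 0.7721

ωT = 2.9232·0.583 = 1.704226; cosh(ωT) = 2.839520, sinh(ωT) = 2.657607
x(T) = p + (x₀−p)·cosh(ωT) + (ẋ₀/ω)·sinh(ωT) ⇒ p·(1 − cosh) = x(T) − x₀·cosh − (ẋ₀/ω)·sinh
numerator   = -1.1265 − (0.2252)·2.839520 − (-0.3803/2.9232)·2.657607 = -1.420213
denominator = 1 − 2.839520 = -1.839520
p = -1.420213 / -1.839520 = 0.7721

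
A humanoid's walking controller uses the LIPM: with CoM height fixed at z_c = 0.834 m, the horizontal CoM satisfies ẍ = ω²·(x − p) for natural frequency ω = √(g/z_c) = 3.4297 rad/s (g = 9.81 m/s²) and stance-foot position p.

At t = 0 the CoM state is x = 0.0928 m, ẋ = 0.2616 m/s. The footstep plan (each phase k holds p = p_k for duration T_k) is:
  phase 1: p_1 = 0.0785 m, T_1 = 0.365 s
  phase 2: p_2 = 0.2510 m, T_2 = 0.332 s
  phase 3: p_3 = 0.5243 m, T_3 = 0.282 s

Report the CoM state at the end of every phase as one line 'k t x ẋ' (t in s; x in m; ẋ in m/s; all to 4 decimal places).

phase 1: p=0.0785, T=0.365, ωT=1.251840, cosh=1.891375, sinh=1.605397; start (x,ẋ)=(0.092800, 0.261600) → end (x,ẋ)=(0.227998, 0.573520)
phase 2: p=0.2510, T=0.332, ωT=1.138660, cosh=1.721415, sinh=1.401167; start (x,ẋ)=(0.227998, 0.573520) → end (x,ẋ)=(0.445710, 0.876729)
phase 3: p=0.5243, T=0.282, ωT=0.967175, cosh=1.505330, sinh=1.125174; start (x,ẋ)=(0.445710, 0.876729) → end (x,ẋ)=(0.693622, 1.016486)

1 0.3650 0.2280 0.5735
2 0.6970 0.4457 0.8767
3 0.9790 0.6936 1.0165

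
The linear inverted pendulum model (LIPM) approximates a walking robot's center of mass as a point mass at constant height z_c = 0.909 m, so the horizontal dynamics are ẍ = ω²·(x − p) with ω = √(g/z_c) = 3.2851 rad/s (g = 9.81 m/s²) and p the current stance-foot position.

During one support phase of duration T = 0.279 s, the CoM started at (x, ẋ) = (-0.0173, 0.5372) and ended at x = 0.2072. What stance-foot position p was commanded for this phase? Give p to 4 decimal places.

p = -0.1344

ωT = 3.2851·0.279 = 0.916543; cosh(ωT) = 1.450265, sinh(ωT) = 1.050366
x(T) = p + (x₀−p)·cosh(ωT) + (ẋ₀/ω)·sinh(ωT) ⇒ p·(1 − cosh) = x(T) − x₀·cosh − (ẋ₀/ω)·sinh
numerator   = 0.2072 − (-0.0173)·1.450265 − (0.5372/3.2851)·1.050366 = 0.060527
denominator = 1 − 1.450265 = -0.450265
p = 0.060527 / -0.450265 = -0.1344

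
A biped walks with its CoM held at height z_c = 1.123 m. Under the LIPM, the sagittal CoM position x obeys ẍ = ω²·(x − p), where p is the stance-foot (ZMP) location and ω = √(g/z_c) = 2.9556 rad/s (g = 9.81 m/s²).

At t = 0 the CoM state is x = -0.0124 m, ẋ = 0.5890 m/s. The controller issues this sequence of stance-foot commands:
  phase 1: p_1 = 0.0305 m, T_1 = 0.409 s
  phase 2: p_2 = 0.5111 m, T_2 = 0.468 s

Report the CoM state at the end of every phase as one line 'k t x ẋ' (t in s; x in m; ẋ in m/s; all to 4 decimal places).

phase 1: p=0.0305, T=0.409, ωT=1.208840, cosh=1.824071, sinh=1.525527; start (x,ẋ)=(-0.012400, 0.589000) → end (x,ẋ)=(0.256259, 0.880948)
phase 2: p=0.5111, T=0.468, ωT=1.383221, cosh=2.119247, sinh=1.868478; start (x,ẋ)=(0.256259, 0.880948) → end (x,ẋ)=(0.527948, 0.459592)

1 0.4090 0.2563 0.8809
2 0.8770 0.5279 0.4596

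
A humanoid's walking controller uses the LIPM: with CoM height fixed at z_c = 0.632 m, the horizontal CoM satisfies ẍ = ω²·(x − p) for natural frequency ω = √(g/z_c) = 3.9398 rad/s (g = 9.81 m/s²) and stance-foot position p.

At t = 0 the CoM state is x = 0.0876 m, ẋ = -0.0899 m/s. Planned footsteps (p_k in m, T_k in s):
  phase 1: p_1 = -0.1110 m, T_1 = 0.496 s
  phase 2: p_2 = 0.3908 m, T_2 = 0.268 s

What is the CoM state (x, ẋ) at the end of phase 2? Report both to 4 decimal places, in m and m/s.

x = 1.3709, ẋ = 4.5060

phase 1: p=-0.1110, T=0.496, ωT=1.954141, cosh=3.599769, sinh=3.458083; start (x,ẋ)=(0.087600, -0.089900) → end (x,ẋ)=(0.525006, 2.382138)
phase 2: p=0.3908, T=0.268, ωT=1.055866, cosh=1.611178, sinh=1.263287; start (x,ẋ)=(0.525006, 2.382138) → end (x,ẋ)=(1.370857, 4.506005)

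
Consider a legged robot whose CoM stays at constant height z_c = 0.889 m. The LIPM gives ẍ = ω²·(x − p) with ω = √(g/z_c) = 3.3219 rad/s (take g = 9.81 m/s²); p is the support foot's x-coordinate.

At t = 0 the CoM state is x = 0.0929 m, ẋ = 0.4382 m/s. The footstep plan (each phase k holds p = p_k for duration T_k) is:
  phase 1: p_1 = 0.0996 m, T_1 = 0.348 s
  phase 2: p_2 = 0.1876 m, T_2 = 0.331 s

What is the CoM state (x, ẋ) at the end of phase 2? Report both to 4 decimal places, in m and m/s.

phase 1: p=0.0996, T=0.348, ωT=1.156021, cosh=1.746001, sinh=1.431265; start (x,ẋ)=(0.092900, 0.438200) → end (x,ẋ)=(0.276704, 0.733242)
phase 2: p=0.1876, T=0.331, ωT=1.099549, cosh=1.667916, sinh=1.334895; start (x,ẋ)=(0.276704, 0.733242) → end (x,ẋ)=(0.630868, 1.618106)

x = 0.6309, ẋ = 1.6181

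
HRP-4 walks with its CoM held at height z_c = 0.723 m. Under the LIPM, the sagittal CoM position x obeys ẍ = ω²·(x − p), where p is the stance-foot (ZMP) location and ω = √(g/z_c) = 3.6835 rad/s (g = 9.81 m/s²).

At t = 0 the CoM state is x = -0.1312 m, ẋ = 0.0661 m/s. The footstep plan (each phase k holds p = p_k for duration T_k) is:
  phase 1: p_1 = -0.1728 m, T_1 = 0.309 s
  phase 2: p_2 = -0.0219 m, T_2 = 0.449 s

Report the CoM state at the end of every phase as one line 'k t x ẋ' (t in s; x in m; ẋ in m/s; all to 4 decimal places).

1 0.3090 -0.0761 0.3283
2 0.7580 0.0557 0.3870

phase 1: p=-0.1728, T=0.309, ωT=1.138202, cosh=1.720772, sinh=1.400378; start (x,ẋ)=(-0.131200, 0.066100) → end (x,ẋ)=(-0.076086, 0.328328)
phase 2: p=-0.0219, T=0.449, ωT=1.653892, cosh=2.709293, sinh=2.517989; start (x,ẋ)=(-0.076086, 0.328328) → end (x,ẋ)=(0.055734, 0.386958)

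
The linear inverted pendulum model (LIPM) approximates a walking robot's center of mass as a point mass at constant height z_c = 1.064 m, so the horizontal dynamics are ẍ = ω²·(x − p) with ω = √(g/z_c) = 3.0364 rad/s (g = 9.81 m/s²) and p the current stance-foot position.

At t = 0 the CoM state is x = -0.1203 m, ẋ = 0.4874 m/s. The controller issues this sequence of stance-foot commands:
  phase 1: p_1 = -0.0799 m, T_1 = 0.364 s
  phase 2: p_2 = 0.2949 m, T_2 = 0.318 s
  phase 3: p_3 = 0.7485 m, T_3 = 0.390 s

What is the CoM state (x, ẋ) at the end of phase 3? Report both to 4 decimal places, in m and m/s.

phase 1: p=-0.0799, T=0.364, ωT=1.105250, cosh=1.675553, sinh=1.344425; start (x,ẋ)=(-0.120300, 0.487400) → end (x,ẋ)=(0.068213, 0.651743)
phase 2: p=0.2949, T=0.318, ωT=0.965575, cosh=1.503531, sinh=1.122767; start (x,ẋ)=(0.068213, 0.651743) → end (x,ẋ)=(0.195064, 0.207103)
phase 3: p=0.7485, T=0.390, ωT=1.184196, cosh=1.787025, sinh=1.481033; start (x,ẋ)=(0.195064, 0.207103) → end (x,ẋ)=(-0.139487, -2.118706)

x = -0.1395, ẋ = -2.1187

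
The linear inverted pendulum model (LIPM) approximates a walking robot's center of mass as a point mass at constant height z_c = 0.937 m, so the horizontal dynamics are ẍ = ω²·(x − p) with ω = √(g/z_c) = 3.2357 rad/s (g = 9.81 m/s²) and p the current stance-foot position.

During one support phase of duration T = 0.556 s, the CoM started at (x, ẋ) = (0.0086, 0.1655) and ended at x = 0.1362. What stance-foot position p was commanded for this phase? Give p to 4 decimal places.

ωT = 3.2357·0.556 = 1.799049; cosh(ωT) = 3.104677, sinh(ωT) = 2.939221
x(T) = p + (x₀−p)·cosh(ωT) + (ẋ₀/ω)·sinh(ωT) ⇒ p·(1 − cosh) = x(T) − x₀·cosh − (ẋ₀/ω)·sinh
numerator   = 0.1362 − (0.0086)·3.104677 − (0.1655/3.2357)·2.939221 = -0.040836
denominator = 1 − 3.104677 = -2.104677
p = -0.040836 / -2.104677 = 0.0194

p = 0.0194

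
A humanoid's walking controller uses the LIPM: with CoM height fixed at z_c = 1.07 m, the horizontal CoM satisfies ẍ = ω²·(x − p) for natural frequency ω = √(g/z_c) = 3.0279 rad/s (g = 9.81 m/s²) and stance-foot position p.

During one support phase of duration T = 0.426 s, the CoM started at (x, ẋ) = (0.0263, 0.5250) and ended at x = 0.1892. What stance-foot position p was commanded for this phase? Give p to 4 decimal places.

p = 0.1606

ωT = 3.0279·0.426 = 1.289885; cosh(ωT) = 1.953836, sinh(ωT) = 1.678534
x(T) = p + (x₀−p)·cosh(ωT) + (ẋ₀/ω)·sinh(ωT) ⇒ p·(1 − cosh) = x(T) − x₀·cosh − (ẋ₀/ω)·sinh
numerator   = 0.1892 − (0.0263)·1.953836 − (0.5250/3.0279)·1.678534 = -0.153223
denominator = 1 − 1.953836 = -0.953836
p = -0.153223 / -0.953836 = 0.1606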